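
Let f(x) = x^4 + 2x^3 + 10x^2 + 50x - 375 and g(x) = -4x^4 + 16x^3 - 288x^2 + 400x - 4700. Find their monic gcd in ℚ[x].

x^2 + 25

By polynomial division,
  x^4 + 2x^3 + 10x^2 + 50x - 375 = (-1/4)(-4x^4 + 16x^3 - 288x^2 + 400x - 4700) + (6x^3 - 62x^2 + 150x - 1550)
  -4x^4 + 16x^3 - 288x^2 + 400x - 4700 = (-(2/3)x - 38/9)(6x^3 - 62x^2 + 150x - 1550) + (-(4048/9)x^2 - 101200/9)
  6x^3 - 62x^2 + 150x - 1550 = (-(27/2024)x + 279/2024)(-(4048/9)x^2 - 101200/9) + (0)
Last nonzero remainder: -(4048/9)x^2 - 101200/9. Dividing through by -4048/9 gives the monic gcd x^2 + 25.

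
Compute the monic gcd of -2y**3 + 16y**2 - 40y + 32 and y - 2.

y - 2

Apply the Euclidean algorithm:
  -2y**3 + 16y**2 - 40y + 32 = (-2y**2 + 12y - 16)(y - 2) + (0)
The last nonzero remainder y - 2 is already monic.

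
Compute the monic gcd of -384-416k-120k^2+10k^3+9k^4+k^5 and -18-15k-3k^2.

6+5k+k^2

By polynomial division,
  k^5+9k^4+10k^3-120k^2-416k-384 = (-(1/3)k^3-(4/3)k^2+(16/3)k+64/3)(-3k^2-15k-18) + (0)
Last nonzero remainder: -3k^2-15k-18. Dividing through by -3 gives the monic gcd k^2+5k+6.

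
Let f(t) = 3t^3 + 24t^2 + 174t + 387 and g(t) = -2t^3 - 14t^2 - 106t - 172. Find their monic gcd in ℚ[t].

t^2 + 5t + 43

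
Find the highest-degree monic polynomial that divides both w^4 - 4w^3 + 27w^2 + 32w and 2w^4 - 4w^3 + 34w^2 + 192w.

Repeated division with remainder:
  w^4 - 4w^3 + 27w^2 + 32w = (1/2)(2w^4 - 4w^3 + 34w^2 + 192w) + (-2w^3 + 10w^2 - 64w)
  2w^4 - 4w^3 + 34w^2 + 192w = (-w - 3)(-2w^3 + 10w^2 - 64w) + (0)
Last nonzero remainder: -2w^3 + 10w^2 - 64w. Dividing through by -2 gives the monic gcd w^3 - 5w^2 + 32w.

w^3 - 5w^2 + 32w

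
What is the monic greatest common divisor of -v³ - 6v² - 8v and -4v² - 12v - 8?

Repeated division with remainder:
  -v³ - 6v² - 8v = ((1/4)v + 3/4)(-4v² - 12v - 8) + (3v + 6)
  -4v² - 12v - 8 = (-(4/3)v - 4/3)(3v + 6) + (0)
Last nonzero remainder: 3v + 6. Dividing through by 3 gives the monic gcd v + 2.

v + 2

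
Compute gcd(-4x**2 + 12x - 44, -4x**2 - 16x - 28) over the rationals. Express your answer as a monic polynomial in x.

1

By polynomial division,
  -4x**2 + 12x - 44 = (-4x**2 - 16x - 28) + (28x - 16)
  -4x**2 - 16x - 28 = (-(1/7)x - 32/49)(28x - 16) + (-1884/49)
  28x - 16 = (-(343/471)x + 196/471)(-1884/49) + (0)
The last nonzero remainder is the constant -1884/49, so the polynomials are coprime and gcd = 1.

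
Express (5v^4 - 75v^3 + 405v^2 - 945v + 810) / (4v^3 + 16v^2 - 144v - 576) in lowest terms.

(5v^3 - 45v^2 + 135v - 135)/(4v^2 + 40v + 96)

Repeated division with remainder:
  5v^4 - 75v^3 + 405v^2 - 945v + 810 = ((5/4)v - 95/4)(4v^3 + 16v^2 - 144v - 576) + (965v^2 - 3645v - 12870)
  4v^3 + 16v^2 - 144v - 576 = ((4/965)v + 6004/186245)(965v^2 - 3645v - 12870) + ((1000188/37249)v - 6001128/37249)
  965v^2 - 3645v - 12870 = ((35945285/1000188)v + 26633035/333396)((1000188/37249)v - 6001128/37249) + (0)
Last nonzero remainder: (1000188/37249)v - 6001128/37249. Dividing through by 1000188/37249 gives the monic gcd v - 6.
Cancel v - 6 from numerator and denominator to get the reduced form.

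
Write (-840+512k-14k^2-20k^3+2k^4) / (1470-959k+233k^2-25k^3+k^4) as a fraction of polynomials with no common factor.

Repeated division with remainder:
  2k^4-20k^3-14k^2+512k-840 = (2)(k^4-25k^3+233k^2-959k+1470) + (30k^3-480k^2+2430k-3780)
  k^4-25k^3+233k^2-959k+1470 = ((1/30)k-3/10)(30k^3-480k^2+2430k-3780) + (8k^2-104k+336)
  30k^3-480k^2+2430k-3780 = ((15/4)k-45/4)(8k^2-104k+336) + (0)
Last nonzero remainder: 8k^2-104k+336. Dividing through by 8 gives the monic gcd k^2-13k+42.
Cancel k^2-13k+42 from numerator and denominator to get the reduced form.

(-20+6k+2k^2)/(35-12k+k^2)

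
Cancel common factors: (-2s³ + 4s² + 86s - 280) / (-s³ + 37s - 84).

Apply the Euclidean algorithm:
  -2s³ + 4s² + 86s - 280 = (2)(-s³ + 37s - 84) + (4s² + 12s - 112)
  -s³ + 37s - 84 = (-(1/4)s + 3/4)(4s² + 12s - 112) + (0)
Last nonzero remainder: 4s² + 12s - 112. Dividing through by 4 gives the monic gcd s² + 3s - 28.
Cancel s² + 3s - 28 from numerator and denominator to get the reduced form.

(2s - 10)/(s - 3)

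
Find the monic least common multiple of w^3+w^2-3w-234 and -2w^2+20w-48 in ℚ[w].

By polynomial division,
  w^3+w^2-3w-234 = (-(1/2)w-11/2)(-2w^2+20w-48) + (83w-498)
  -2w^2+20w-48 = (-(2/83)w+8/83)(83w-498) + (0)
Last nonzero remainder: 83w-498. Dividing through by 83 gives the monic gcd w-6.
Then lcm(f, g) = f·g / gcd(f, g); expanding and making the result monic gives the answer.

w^4-3w^3-7w^2-222w+936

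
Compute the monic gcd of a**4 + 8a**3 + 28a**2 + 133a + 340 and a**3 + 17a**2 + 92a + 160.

a**2 + 9a + 20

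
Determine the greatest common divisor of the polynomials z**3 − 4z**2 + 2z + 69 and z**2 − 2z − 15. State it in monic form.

z + 3

Repeated division with remainder:
  z**3 − 4z**2 + 2z + 69 = (z − 2)(z**2 − 2z − 15) + (13z + 39)
  z**2 − 2z − 15 = ((1/13)z − 5/13)(13z + 39) + (0)
Last nonzero remainder: 13z + 39. Dividing through by 13 gives the monic gcd z + 3.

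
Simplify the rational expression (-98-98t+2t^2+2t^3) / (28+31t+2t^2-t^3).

(-14-2t)/(4+t)

By polynomial division,
  2t^3+2t^2-98t-98 = (-2)(-t^3+2t^2+31t+28) + (6t^2-36t-42)
  -t^3+2t^2+31t+28 = (-(1/6)t-2/3)(6t^2-36t-42) + (0)
Last nonzero remainder: 6t^2-36t-42. Dividing through by 6 gives the monic gcd t^2-6t-7.
Cancel t^2-6t-7 from numerator and denominator to get the reduced form.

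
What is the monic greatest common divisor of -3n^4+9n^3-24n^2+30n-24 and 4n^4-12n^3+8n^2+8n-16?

n^2-2n+2

Apply the Euclidean algorithm:
  -3n^4+9n^3-24n^2+30n-24 = (-3/4)(4n^4-12n^3+8n^2+8n-16) + (-18n^2+36n-36)
  4n^4-12n^3+8n^2+8n-16 = (-(2/9)n^2+(2/9)n+4/9)(-18n^2+36n-36) + (0)
Last nonzero remainder: -18n^2+36n-36. Dividing through by -18 gives the monic gcd n^2-2n+2.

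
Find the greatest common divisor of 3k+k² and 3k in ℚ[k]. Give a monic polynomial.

By polynomial division,
  k²+3k = ((1/3)k+1)(3k) + (0)
Last nonzero remainder: 3k. Dividing through by 3 gives the monic gcd k.

k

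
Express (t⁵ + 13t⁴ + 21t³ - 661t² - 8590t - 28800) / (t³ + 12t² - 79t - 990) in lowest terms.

Repeated division with remainder:
  t⁵ + 13t⁴ + 21t³ - 661t² - 8590t - 28800 = (t² + t + 88)(t³ + 12t² - 79t - 990) + (-648t² - 648t + 58320)
  t³ + 12t² - 79t - 990 = (-(1/648)t - 11/648)(-648t² - 648t + 58320) + (0)
Last nonzero remainder: -648t² - 648t + 58320. Dividing through by -648 gives the monic gcd t² + t - 90.
Cancel t² + t - 90 from numerator and denominator to get the reduced form.

(t³ + 12t² + 99t + 320)/(t + 11)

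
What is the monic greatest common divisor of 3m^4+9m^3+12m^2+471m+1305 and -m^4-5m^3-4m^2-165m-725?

m^3+4m+145

By polynomial division,
  3m^4+9m^3+12m^2+471m+1305 = (-3)(-m^4-5m^3-4m^2-165m-725) + (-6m^3-24m-870)
  -m^4-5m^3-4m^2-165m-725 = ((1/6)m+5/6)(-6m^3-24m-870) + (0)
Last nonzero remainder: -6m^3-24m-870. Dividing through by -6 gives the monic gcd m^3+4m+145.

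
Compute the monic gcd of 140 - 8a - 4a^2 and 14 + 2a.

7 + a

Euclidean algorithm in ℚ[a]:
  -4a^2 - 8a + 140 = (-2a + 10)(2a + 14) + (0)
Last nonzero remainder: 2a + 14. Dividing through by 2 gives the monic gcd a + 7.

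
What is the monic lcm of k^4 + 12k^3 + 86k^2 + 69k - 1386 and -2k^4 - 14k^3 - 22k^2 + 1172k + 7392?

Repeated division with remainder:
  k^4 + 12k^3 + 86k^2 + 69k - 1386 = (-1/2)(-2k^4 - 14k^3 - 22k^2 + 1172k + 7392) + (5k^3 + 75k^2 + 655k + 2310)
  -2k^4 - 14k^3 - 22k^2 + 1172k + 7392 = (-(2/5)k + 16/5)(5k^3 + 75k^2 + 655k + 2310) + (0)
Last nonzero remainder: 5k^3 + 75k^2 + 655k + 2310. Dividing through by 5 gives the monic gcd k^3 + 15k^2 + 131k + 462.
Then lcm(f, g) = f·g / gcd(f, g); expanding and making the result monic gives the answer.

k^5 + 4k^4 - 10k^3 - 619k^2 - 1938k + 11088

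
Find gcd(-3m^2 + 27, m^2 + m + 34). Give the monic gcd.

1

Euclidean algorithm in ℚ[m]:
  -3m^2 + 27 = (-3)(m^2 + m + 34) + (3m + 129)
  m^2 + m + 34 = ((1/3)m - 14)(3m + 129) + (1840)
  3m + 129 = ((3/1840)m + 129/1840)(1840) + (0)
The last nonzero remainder is the constant 1840, so the polynomials are coprime and gcd = 1.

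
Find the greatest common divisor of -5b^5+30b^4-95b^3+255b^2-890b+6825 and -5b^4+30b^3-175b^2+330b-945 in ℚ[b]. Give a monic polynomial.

b^2-5b+21

Apply the Euclidean algorithm:
  -5b^5+30b^4-95b^3+255b^2-890b+6825 = (b)(-5b^4+30b^3-175b^2+330b-945) + (80b^3-75b^2+55b+6825)
  -5b^4+30b^3-175b^2+330b-945 = (-(1/16)b+81/256)(80b^3-75b^2+55b+6825) + (-(37845/256)b^2+(189225/256)b-794745/256)
  80b^3-75b^2+55b+6825 = (-(4096/7569)b-16640/7569)(-(37845/256)b^2+(189225/256)b-794745/256) + (0)
Last nonzero remainder: -(37845/256)b^2+(189225/256)b-794745/256. Dividing through by -37845/256 gives the monic gcd b^2-5b+21.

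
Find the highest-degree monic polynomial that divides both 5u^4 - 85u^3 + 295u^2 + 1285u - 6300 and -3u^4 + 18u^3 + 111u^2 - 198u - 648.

u^2 - 5u - 36

By polynomial division,
  5u^4 - 85u^3 + 295u^2 + 1285u - 6300 = (-5/3)(-3u^4 + 18u^3 + 111u^2 - 198u - 648) + (-55u^3 + 480u^2 + 955u - 7380)
  -3u^4 + 18u^3 + 111u^2 - 198u - 648 = ((3/55)u + 18/121)(-55u^3 + 480u^2 + 955u - 7380) + (-(1512/121)u^2 + (7560/121)u + 54432/121)
  -55u^3 + 480u^2 + 955u - 7380 = ((6655/1512)u - 24805/1512)(-(1512/121)u^2 + (7560/121)u + 54432/121) + (0)
Last nonzero remainder: -(1512/121)u^2 + (7560/121)u + 54432/121. Dividing through by -1512/121 gives the monic gcd u^2 - 5u - 36.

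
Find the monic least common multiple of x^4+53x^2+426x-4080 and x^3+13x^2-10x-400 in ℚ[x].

x^5+10x^4+53x^3+956x^2+180x-40800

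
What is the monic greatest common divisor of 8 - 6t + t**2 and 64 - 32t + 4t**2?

Repeated division with remainder:
  t**2 - 6t + 8 = (1/4)(4t**2 - 32t + 64) + (2t - 8)
  4t**2 - 32t + 64 = (2t - 8)(2t - 8) + (0)
Last nonzero remainder: 2t - 8. Dividing through by 2 gives the monic gcd t - 4.

-4 + t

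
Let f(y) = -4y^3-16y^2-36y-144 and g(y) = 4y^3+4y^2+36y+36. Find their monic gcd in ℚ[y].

By polynomial division,
  -4y^3-16y^2-36y-144 = (-1)(4y^3+4y^2+36y+36) + (-12y^2-108)
  4y^3+4y^2+36y+36 = (-(1/3)y-1/3)(-12y^2-108) + (0)
Last nonzero remainder: -12y^2-108. Dividing through by -12 gives the monic gcd y^2+9.

y^2+9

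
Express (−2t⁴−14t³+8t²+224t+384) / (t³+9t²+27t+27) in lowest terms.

(−2t³−8t²+32t+128)/(t²+6t+9)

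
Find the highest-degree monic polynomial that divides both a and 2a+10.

1

Repeated division with remainder:
  a = (1/2)(2a+10) + (-5)
  2a+10 = (-(2/5)a-2)(-5) + (0)
The last nonzero remainder is the constant -5, so the polynomials are coprime and gcd = 1.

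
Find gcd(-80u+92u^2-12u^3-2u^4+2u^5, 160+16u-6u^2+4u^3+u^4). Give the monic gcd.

By polynomial division,
  2u^5-2u^4-12u^3+92u^2-80u = (2u-10)(u^4+4u^3-6u^2+16u+160) + (40u^3-240u+1600)
  u^4+4u^3-6u^2+16u+160 = ((1/40)u+1/10)(40u^3-240u+1600) + (0)
Last nonzero remainder: 40u^3-240u+1600. Dividing through by 40 gives the monic gcd u^3-6u+40.

40-6u+u^3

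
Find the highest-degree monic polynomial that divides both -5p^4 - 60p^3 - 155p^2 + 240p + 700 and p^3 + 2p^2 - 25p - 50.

p^2 + 7p + 10

Apply the Euclidean algorithm:
  -5p^4 - 60p^3 - 155p^2 + 240p + 700 = (-5p - 50)(p^3 + 2p^2 - 25p - 50) + (-180p^2 - 1260p - 1800)
  p^3 + 2p^2 - 25p - 50 = (-(1/180)p + 1/36)(-180p^2 - 1260p - 1800) + (0)
Last nonzero remainder: -180p^2 - 1260p - 1800. Dividing through by -180 gives the monic gcd p^2 + 7p + 10.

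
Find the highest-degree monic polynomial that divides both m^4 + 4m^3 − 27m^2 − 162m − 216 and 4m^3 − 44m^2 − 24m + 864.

Euclidean algorithm in ℚ[m]:
  m^4 + 4m^3 − 27m^2 − 162m − 216 = ((1/4)m + 15/4)(4m^3 − 44m^2 − 24m + 864) + (144m^2 − 288m − 3456)
  4m^3 − 44m^2 − 24m + 864 = ((1/36)m − 1/4)(144m^2 − 288m − 3456) + (0)
Last nonzero remainder: 144m^2 − 288m − 3456. Dividing through by 144 gives the monic gcd m^2 − 2m − 24.

m^2 − 2m − 24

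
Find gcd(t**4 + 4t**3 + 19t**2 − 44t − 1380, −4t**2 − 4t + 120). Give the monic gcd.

t**2 + t − 30

Apply the Euclidean algorithm:
  t**4 + 4t**3 + 19t**2 − 44t − 1380 = (−(1/4)t**2 − (3/4)t − 23/2)(−4t**2 − 4t + 120) + (0)
Last nonzero remainder: −4t**2 − 4t + 120. Dividing through by −4 gives the monic gcd t**2 + t − 30.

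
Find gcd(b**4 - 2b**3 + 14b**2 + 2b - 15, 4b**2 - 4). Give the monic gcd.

Apply the Euclidean algorithm:
  b**4 - 2b**3 + 14b**2 + 2b - 15 = ((1/4)b**2 - (1/2)b + 15/4)(4b**2 - 4) + (0)
Last nonzero remainder: 4b**2 - 4. Dividing through by 4 gives the monic gcd b**2 - 1.

b**2 - 1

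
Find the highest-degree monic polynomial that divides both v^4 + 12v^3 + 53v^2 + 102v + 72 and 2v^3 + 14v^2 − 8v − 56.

v + 2

Euclidean algorithm in ℚ[v]:
  v^4 + 12v^3 + 53v^2 + 102v + 72 = ((1/2)v + 5/2)(2v^3 + 14v^2 − 8v − 56) + (22v^2 + 150v + 212)
  2v^3 + 14v^2 − 8v − 56 = ((1/11)v + 2/121)(22v^2 + 150v + 212) + (−(3600/121)v − 7200/121)
  22v^2 + 150v + 212 = (−(1331/1800)v − 6413/1800)(−(3600/121)v − 7200/121) + (0)
Last nonzero remainder: −(3600/121)v − 7200/121. Dividing through by −3600/121 gives the monic gcd v + 2.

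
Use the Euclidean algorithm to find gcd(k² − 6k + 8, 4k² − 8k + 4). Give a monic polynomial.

By polynomial division,
  k² − 6k + 8 = (1/4)(4k² − 8k + 4) + (−4k + 7)
  4k² − 8k + 4 = (−k + 1/4)(−4k + 7) + (9/4)
  −4k + 7 = (−(16/9)k + 28/9)(9/4) + (0)
The last nonzero remainder is the constant 9/4, so the polynomials are coprime and gcd = 1.

1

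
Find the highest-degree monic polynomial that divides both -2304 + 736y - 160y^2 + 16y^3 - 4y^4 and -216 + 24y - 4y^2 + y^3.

Apply the Euclidean algorithm:
  -4y^4 + 16y^3 - 160y^2 + 736y - 2304 = (-4y)(y^3 - 4y^2 + 24y - 216) + (-64y^2 - 128y - 2304)
  y^3 - 4y^2 + 24y - 216 = (-(1/64)y + 3/32)(-64y^2 - 128y - 2304) + (0)
Last nonzero remainder: -64y^2 - 128y - 2304. Dividing through by -64 gives the monic gcd y^2 + 2y + 36.

36 + 2y + y^2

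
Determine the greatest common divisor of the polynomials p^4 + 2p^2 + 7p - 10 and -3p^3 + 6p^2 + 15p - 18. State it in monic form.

p^2 + p - 2

By polynomial division,
  p^4 + 2p^2 + 7p - 10 = (-(1/3)p - 2/3)(-3p^3 + 6p^2 + 15p - 18) + (11p^2 + 11p - 22)
  -3p^3 + 6p^2 + 15p - 18 = (-(3/11)p + 9/11)(11p^2 + 11p - 22) + (0)
Last nonzero remainder: 11p^2 + 11p - 22. Dividing through by 11 gives the monic gcd p^2 + p - 2.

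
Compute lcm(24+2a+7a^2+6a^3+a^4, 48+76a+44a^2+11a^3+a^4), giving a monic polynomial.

Euclidean algorithm in ℚ[a]:
  a^4+6a^3+7a^2+2a+24 = (a^4+11a^3+44a^2+76a+48) + (-5a^3-37a^2-74a-24)
  a^4+11a^3+44a^2+76a+48 = (-(1/5)a-18/25)(-5a^3-37a^2-74a-24) + ((64/25)a^2+(448/25)a+768/25)
  -5a^3-37a^2-74a-24 = (-(125/64)a-25/32)((64/25)a^2+(448/25)a+768/25) + (0)
Last nonzero remainder: (64/25)a^2+(448/25)a+768/25. Dividing through by 64/25 gives the monic gcd a^2+7a+12.
Then lcm(f, g) = f·g / gcd(f, g); expanding and making the result monic gives the answer.

96+104a+60a^2+54a^3+35a^4+10a^5+a^6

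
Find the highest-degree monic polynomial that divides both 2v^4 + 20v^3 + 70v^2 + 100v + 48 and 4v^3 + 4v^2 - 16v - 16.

Apply the Euclidean algorithm:
  2v^4 + 20v^3 + 70v^2 + 100v + 48 = ((1/2)v + 9/2)(4v^3 + 4v^2 - 16v - 16) + (60v^2 + 180v + 120)
  4v^3 + 4v^2 - 16v - 16 = ((1/15)v - 2/15)(60v^2 + 180v + 120) + (0)
Last nonzero remainder: 60v^2 + 180v + 120. Dividing through by 60 gives the monic gcd v^2 + 3v + 2.

v^2 + 3v + 2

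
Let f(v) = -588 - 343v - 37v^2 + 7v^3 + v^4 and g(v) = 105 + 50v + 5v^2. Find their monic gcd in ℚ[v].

21 + 10v + v^2

By polynomial division,
  v^4 + 7v^3 - 37v^2 - 343v - 588 = ((1/5)v^2 - (3/5)v - 28/5)(5v^2 + 50v + 105) + (0)
Last nonzero remainder: 5v^2 + 50v + 105. Dividing through by 5 gives the monic gcd v^2 + 10v + 21.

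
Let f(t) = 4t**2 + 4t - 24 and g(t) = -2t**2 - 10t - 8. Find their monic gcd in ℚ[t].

1

Euclidean algorithm in ℚ[t]:
  4t**2 + 4t - 24 = (-2)(-2t**2 - 10t - 8) + (-16t - 40)
  -2t**2 - 10t - 8 = ((1/8)t + 5/16)(-16t - 40) + (9/2)
  -16t - 40 = (-(32/9)t - 80/9)(9/2) + (0)
The last nonzero remainder is the constant 9/2, so the polynomials are coprime and gcd = 1.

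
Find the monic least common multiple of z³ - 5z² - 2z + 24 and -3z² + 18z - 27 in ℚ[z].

By polynomial division,
  z³ - 5z² - 2z + 24 = (-(1/3)z - 1/3)(-3z² + 18z - 27) + (-5z + 15)
  -3z² + 18z - 27 = ((3/5)z - 9/5)(-5z + 15) + (0)
Last nonzero remainder: -5z + 15. Dividing through by -5 gives the monic gcd z - 3.
Then lcm(f, g) = f·g / gcd(f, g); expanding and making the result monic gives the answer.

z⁴ - 8z³ + 13z² + 30z - 72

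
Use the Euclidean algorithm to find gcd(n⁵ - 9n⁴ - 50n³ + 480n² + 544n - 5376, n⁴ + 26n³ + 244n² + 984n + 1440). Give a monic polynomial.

Euclidean algorithm in ℚ[n]:
  n⁵ - 9n⁴ - 50n³ + 480n² + 544n - 5376 = (n - 35)(n⁴ + 26n³ + 244n² + 984n + 1440) + (616n³ + 8036n² + 33544n + 45024)
  n⁴ + 26n³ + 244n² + 984n + 1440 = ((1/616)n + 285/13552)(616n³ + 8036n² + 33544n + 45024) + ((9945/484)n² + (49725/242)n + 59670/121)
  616n³ + 8036n² + 33544n + 45024 = ((298144/9945)n + 907984/9945)((9945/484)n² + (49725/242)n + 59670/121) + (0)
Last nonzero remainder: (9945/484)n² + (49725/242)n + 59670/121. Dividing through by 9945/484 gives the monic gcd n² + 10n + 24.

n² + 10n + 24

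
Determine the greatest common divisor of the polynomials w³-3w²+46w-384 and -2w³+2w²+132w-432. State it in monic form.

w-6

By polynomial division,
  w³-3w²+46w-384 = (-1/2)(-2w³+2w²+132w-432) + (-2w²+112w-600)
  -2w³+2w²+132w-432 = (w+55)(-2w²+112w-600) + (-5428w+32568)
  -2w²+112w-600 = ((1/2714)w-25/1357)(-5428w+32568) + (0)
Last nonzero remainder: -5428w+32568. Dividing through by -5428 gives the monic gcd w-6.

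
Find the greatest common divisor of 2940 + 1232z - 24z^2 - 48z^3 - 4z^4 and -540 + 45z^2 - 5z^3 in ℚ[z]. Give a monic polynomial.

3 + z

Euclidean algorithm in ℚ[z]:
  -4z^4 - 48z^3 - 24z^2 + 1232z + 2940 = ((4/5)z + 84/5)(-5z^3 + 45z^2 - 540) + (-780z^2 + 1664z + 12012)
  -5z^3 + 45z^2 - 540 = ((1/156)z - 103/2340)(-780z^2 + 1664z + 12012) + (-(169/45)z - 169/15)
  -780z^2 + 1664z + 12012 = ((2700/13)z - 13860/13)(-(169/45)z - 169/15) + (0)
Last nonzero remainder: -(169/45)z - 169/15. Dividing through by -169/45 gives the monic gcd z + 3.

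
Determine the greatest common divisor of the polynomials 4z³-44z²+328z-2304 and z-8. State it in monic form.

1

By polynomial division,
  4z³-44z²+328z-2304 = (4z²-12z+232)(z-8) + (-448)
  z-8 = (-(1/448)z+1/56)(-448) + (0)
The last nonzero remainder is the constant -448, so the polynomials are coprime and gcd = 1.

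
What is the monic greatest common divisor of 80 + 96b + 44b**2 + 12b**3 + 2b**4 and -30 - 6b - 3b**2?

10 + 2b + b**2

By polynomial division,
  2b**4 + 12b**3 + 44b**2 + 96b + 80 = (-(2/3)b**2 - (8/3)b - 8/3)(-3b**2 - 6b - 30) + (0)
Last nonzero remainder: -3b**2 - 6b - 30. Dividing through by -3 gives the monic gcd b**2 + 2b + 10.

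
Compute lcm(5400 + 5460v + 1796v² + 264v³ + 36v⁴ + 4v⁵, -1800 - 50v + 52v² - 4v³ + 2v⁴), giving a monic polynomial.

-27000 - 28650v - 8995v² - 404v³ + 203v⁴ + 37v⁵ + 8v⁶ + v⁷

Euclidean algorithm in ℚ[v]:
  4v⁵ + 36v⁴ + 264v³ + 1796v² + 5460v + 5400 = (2v + 22)(2v⁴ - 4v³ + 52v² - 50v - 1800) + (248v³ + 752v² + 10160v + 45000)
  2v⁴ - 4v³ + 52v² - 50v - 1800 = ((1/124)v - 39/961)(248v³ + 752v² + 10160v + 45000) + ((560/961)v² - (560/961)v + 25200/961)
  248v³ + 752v² + 10160v + 45000 = ((29791/70)v + 24025/14)((560/961)v² - (560/961)v + 25200/961) + (0)
Last nonzero remainder: (560/961)v² - (560/961)v + 25200/961. Dividing through by 560/961 gives the monic gcd v² - v + 45.
Then lcm(f, g) = f·g / gcd(f, g); expanding and making the result monic gives the answer.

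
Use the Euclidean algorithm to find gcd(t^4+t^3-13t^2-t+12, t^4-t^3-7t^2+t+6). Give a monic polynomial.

t^3-3t^2-t+3

By polynomial division,
  t^4+t^3-13t^2-t+12 = (t^4-t^3-7t^2+t+6) + (2t^3-6t^2-2t+6)
  t^4-t^3-7t^2+t+6 = ((1/2)t+1)(2t^3-6t^2-2t+6) + (0)
Last nonzero remainder: 2t^3-6t^2-2t+6. Dividing through by 2 gives the monic gcd t^3-3t^2-t+3.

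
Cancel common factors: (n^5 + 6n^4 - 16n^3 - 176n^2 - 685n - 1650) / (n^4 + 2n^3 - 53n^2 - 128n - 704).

(n^3 + 4n^2 - 35n - 150)/(n^2 - 64)

By polynomial division,
  n^5 + 6n^4 - 16n^3 - 176n^2 - 685n - 1650 = (n + 4)(n^4 + 2n^3 - 53n^2 - 128n - 704) + (29n^3 + 164n^2 + 531n + 1166)
  n^4 + 2n^3 - 53n^2 - 128n - 704 = ((1/29)n - 106/841)(29n^3 + 164n^2 + 531n + 1166) + (-(42588/841)n^2 - (85176/841)n - 468468/841)
  29n^3 + 164n^2 + 531n + 1166 = (-(24389/42588)n - 44573/21294)(-(42588/841)n^2 - (85176/841)n - 468468/841) + (0)
Last nonzero remainder: -(42588/841)n^2 - (85176/841)n - 468468/841. Dividing through by -42588/841 gives the monic gcd n^2 + 2n + 11.
Cancel n^2 + 2n + 11 from numerator and denominator to get the reduced form.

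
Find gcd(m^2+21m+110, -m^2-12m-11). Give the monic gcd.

m+11

Repeated division with remainder:
  m^2+21m+110 = (-1)(-m^2-12m-11) + (9m+99)
  -m^2-12m-11 = (-(1/9)m-1/9)(9m+99) + (0)
Last nonzero remainder: 9m+99. Dividing through by 9 gives the monic gcd m+11.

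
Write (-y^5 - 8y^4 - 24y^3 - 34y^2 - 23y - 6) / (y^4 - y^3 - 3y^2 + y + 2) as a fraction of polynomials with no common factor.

(-y^3 - 6y^2 - 11y - 6)/(y^2 - 3y + 2)

Repeated division with remainder:
  -y^5 - 8y^4 - 24y^3 - 34y^2 - 23y - 6 = (-y - 9)(y^4 - y^3 - 3y^2 + y + 2) + (-36y^3 - 60y^2 - 12y + 12)
  y^4 - y^3 - 3y^2 + y + 2 = (-(1/36)y + 2/27)(-36y^3 - 60y^2 - 12y + 12) + ((10/9)y^2 + (20/9)y + 10/9)
  -36y^3 - 60y^2 - 12y + 12 = (-(162/5)y + 54/5)((10/9)y^2 + (20/9)y + 10/9) + (0)
Last nonzero remainder: (10/9)y^2 + (20/9)y + 10/9. Dividing through by 10/9 gives the monic gcd y^2 + 2y + 1.
Cancel y^2 + 2y + 1 from numerator and denominator to get the reduced form.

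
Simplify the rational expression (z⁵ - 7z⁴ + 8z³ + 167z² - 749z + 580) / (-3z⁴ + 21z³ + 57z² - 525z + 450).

Repeated division with remainder:
  z⁵ - 7z⁴ + 8z³ + 167z² - 749z + 580 = (-(1/3)z)(-3z⁴ + 21z³ + 57z² - 525z + 450) + (27z³ - 8z² - 599z + 580)
  -3z⁴ + 21z³ + 57z² - 525z + 450 = (-(1/9)z + 181/243)(27z³ - 8z² - 599z + 580) + (-(874/243)z² - (3496/243)z + 4370/243)
  27z³ - 8z² - 599z + 580 = (-(6561/874)z + 14094/437)(-(874/243)z² - (3496/243)z + 4370/243) + (0)
Last nonzero remainder: -(874/243)z² - (3496/243)z + 4370/243. Dividing through by -874/243 gives the monic gcd z² + 4z - 5.
Cancel z² + 4z - 5 from numerator and denominator to get the reduced form.

(-z³ + 11z² - 57z + 116)/(3z² - 33z + 90)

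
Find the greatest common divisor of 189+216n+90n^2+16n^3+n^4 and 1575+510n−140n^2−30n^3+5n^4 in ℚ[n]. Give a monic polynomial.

9+6n+n^2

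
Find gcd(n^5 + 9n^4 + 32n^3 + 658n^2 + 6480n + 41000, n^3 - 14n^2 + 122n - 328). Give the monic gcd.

n^2 - 10n + 82

Euclidean algorithm in ℚ[n]:
  n^5 + 9n^4 + 32n^3 + 658n^2 + 6480n + 41000 = (n^2 + 23n + 232)(n^3 - 14n^2 + 122n - 328) + (1428n^2 - 14280n + 117096)
  n^3 - 14n^2 + 122n - 328 = ((1/1428)n - 1/357)(1428n^2 - 14280n + 117096) + (0)
Last nonzero remainder: 1428n^2 - 14280n + 117096. Dividing through by 1428 gives the monic gcd n^2 - 10n + 82.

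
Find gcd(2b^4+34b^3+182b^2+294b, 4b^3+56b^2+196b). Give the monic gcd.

Apply the Euclidean algorithm:
  2b^4+34b^3+182b^2+294b = ((1/2)b+3/2)(4b^3+56b^2+196b) + (0)
Last nonzero remainder: 4b^3+56b^2+196b. Dividing through by 4 gives the monic gcd b^3+14b^2+49b.

b^3+14b^2+49b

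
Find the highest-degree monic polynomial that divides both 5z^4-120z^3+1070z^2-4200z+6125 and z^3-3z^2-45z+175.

Apply the Euclidean algorithm:
  5z^4-120z^3+1070z^2-4200z+6125 = (5z-105)(z^3-3z^2-45z+175) + (980z^2-9800z+24500)
  z^3-3z^2-45z+175 = ((1/980)z+1/140)(980z^2-9800z+24500) + (0)
Last nonzero remainder: 980z^2-9800z+24500. Dividing through by 980 gives the monic gcd z^2-10z+25.

z^2-10z+25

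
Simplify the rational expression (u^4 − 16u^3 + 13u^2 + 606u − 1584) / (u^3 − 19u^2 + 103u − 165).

(u^2 − 2u − 48)/(u − 5)

Apply the Euclidean algorithm:
  u^4 − 16u^3 + 13u^2 + 606u − 1584 = (u + 3)(u^3 − 19u^2 + 103u − 165) + (−33u^2 + 462u − 1089)
  u^3 − 19u^2 + 103u − 165 = (−(1/33)u + 5/33)(−33u^2 + 462u − 1089) + (0)
Last nonzero remainder: −33u^2 + 462u − 1089. Dividing through by −33 gives the monic gcd u^2 − 14u + 33.
Cancel u^2 − 14u + 33 from numerator and denominator to get the reduced form.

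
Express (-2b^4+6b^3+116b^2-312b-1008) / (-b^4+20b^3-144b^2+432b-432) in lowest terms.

(2b^2+18b+28)/(b^2-8b+12)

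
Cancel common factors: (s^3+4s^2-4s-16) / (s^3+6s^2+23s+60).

(s^2-4)/(s^2+2s+15)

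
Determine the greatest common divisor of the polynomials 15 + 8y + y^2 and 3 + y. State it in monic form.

Repeated division with remainder:
  y^2 + 8y + 15 = (y + 5)(y + 3) + (0)
The last nonzero remainder y + 3 is already monic.

3 + y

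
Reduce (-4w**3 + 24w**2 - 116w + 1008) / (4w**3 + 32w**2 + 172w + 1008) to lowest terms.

(-w + 7)/(w + 7)

Euclidean algorithm in ℚ[w]:
  -4w**3 + 24w**2 - 116w + 1008 = (-1)(4w**3 + 32w**2 + 172w + 1008) + (56w**2 + 56w + 2016)
  4w**3 + 32w**2 + 172w + 1008 = ((1/14)w + 1/2)(56w**2 + 56w + 2016) + (0)
Last nonzero remainder: 56w**2 + 56w + 2016. Dividing through by 56 gives the monic gcd w**2 + w + 36.
Cancel w**2 + w + 36 from numerator and denominator to get the reduced form.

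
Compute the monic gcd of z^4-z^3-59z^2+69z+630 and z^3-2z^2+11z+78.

z+3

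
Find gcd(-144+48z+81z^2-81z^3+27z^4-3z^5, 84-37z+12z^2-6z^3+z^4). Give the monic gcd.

Repeated division with remainder:
  -3z^5+27z^4-81z^3+81z^2+48z-144 = (-3z+9)(z^4-6z^3+12z^2-37z+84) + (9z^3-138z^2+633z-900)
  z^4-6z^3+12z^2-37z+84 = ((1/9)z+28/27)(9z^3-138z^2+633z-900) + ((763/9)z^2-(5341/9)z+3052/3)
  9z^3-138z^2+633z-900 = ((81/763)z-675/763)((763/9)z^2-(5341/9)z+3052/3) + (0)
Last nonzero remainder: (763/9)z^2-(5341/9)z+3052/3. Dividing through by 763/9 gives the monic gcd z^2-7z+12.

12-7z+z^2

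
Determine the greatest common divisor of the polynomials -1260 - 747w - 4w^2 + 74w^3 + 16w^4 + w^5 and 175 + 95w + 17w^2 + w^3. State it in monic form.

35 + 12w + w^2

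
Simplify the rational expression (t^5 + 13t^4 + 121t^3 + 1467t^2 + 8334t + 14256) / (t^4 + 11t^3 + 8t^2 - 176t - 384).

Euclidean algorithm in ℚ[t]:
  t^5 + 13t^4 + 121t^3 + 1467t^2 + 8334t + 14256 = (t + 2)(t^4 + 11t^3 + 8t^2 - 176t - 384) + (91t^3 + 1627t^2 + 9070t + 15024)
  t^4 + 11t^3 + 8t^2 - 176t - 384 = ((1/91)t - 626/8281)(91t^3 + 1627t^2 + 9070t + 15024) + ((259380/8281)t^2 + (2853180/8281)t + 6225120/8281)
  91t^3 + 1627t^2 + 9070t + 15024 = ((753571/259380)t + 2591953/129690)((259380/8281)t^2 + (2853180/8281)t + 6225120/8281) + (0)
Last nonzero remainder: (259380/8281)t^2 + (2853180/8281)t + 6225120/8281. Dividing through by 259380/8281 gives the monic gcd t^2 + 11t + 24.
Cancel t^2 + 11t + 24 from numerator and denominator to get the reduced form.

(t^3 + 2t^2 + 75t + 594)/(t^2 - 16)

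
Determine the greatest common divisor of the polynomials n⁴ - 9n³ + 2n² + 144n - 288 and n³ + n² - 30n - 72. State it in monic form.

n² - 2n - 24

Repeated division with remainder:
  n⁴ - 9n³ + 2n² + 144n - 288 = (n - 10)(n³ + n² - 30n - 72) + (42n² - 84n - 1008)
  n³ + n² - 30n - 72 = ((1/42)n + 1/14)(42n² - 84n - 1008) + (0)
Last nonzero remainder: 42n² - 84n - 1008. Dividing through by 42 gives the monic gcd n² - 2n - 24.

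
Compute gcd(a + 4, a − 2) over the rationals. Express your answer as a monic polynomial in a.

1

Repeated division with remainder:
  a + 4 = (a − 2) + (6)
  a − 2 = ((1/6)a − 1/3)(6) + (0)
The last nonzero remainder is the constant 6, so the polynomials are coprime and gcd = 1.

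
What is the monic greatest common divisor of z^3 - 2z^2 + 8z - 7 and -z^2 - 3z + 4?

z - 1

Apply the Euclidean algorithm:
  z^3 - 2z^2 + 8z - 7 = (-z + 5)(-z^2 - 3z + 4) + (27z - 27)
  -z^2 - 3z + 4 = (-(1/27)z - 4/27)(27z - 27) + (0)
Last nonzero remainder: 27z - 27. Dividing through by 27 gives the monic gcd z - 1.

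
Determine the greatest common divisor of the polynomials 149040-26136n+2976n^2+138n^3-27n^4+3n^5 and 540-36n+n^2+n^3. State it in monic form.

540-36n+n^2+n^3

Apply the Euclidean algorithm:
  3n^5-27n^4+138n^3+2976n^2-26136n+149040 = (3n^2-30n+276)(n^3+n^2-36n+540) + (0)
The last nonzero remainder n^3+n^2-36n+540 is already monic.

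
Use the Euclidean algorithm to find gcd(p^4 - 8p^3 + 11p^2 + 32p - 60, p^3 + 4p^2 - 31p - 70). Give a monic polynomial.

By polynomial division,
  p^4 - 8p^3 + 11p^2 + 32p - 60 = (p - 12)(p^3 + 4p^2 - 31p - 70) + (90p^2 - 270p - 900)
  p^3 + 4p^2 - 31p - 70 = ((1/90)p + 7/90)(90p^2 - 270p - 900) + (0)
Last nonzero remainder: 90p^2 - 270p - 900. Dividing through by 90 gives the monic gcd p^2 - 3p - 10.

p^2 - 3p - 10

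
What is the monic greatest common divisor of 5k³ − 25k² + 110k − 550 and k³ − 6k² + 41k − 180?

k − 5

By polynomial division,
  5k³ − 25k² + 110k − 550 = (5)(k³ − 6k² + 41k − 180) + (5k² − 95k + 350)
  k³ − 6k² + 41k − 180 = ((1/5)k + 13/5)(5k² − 95k + 350) + (218k − 1090)
  5k² − 95k + 350 = ((5/218)k − 35/109)(218k − 1090) + (0)
Last nonzero remainder: 218k − 1090. Dividing through by 218 gives the monic gcd k − 5.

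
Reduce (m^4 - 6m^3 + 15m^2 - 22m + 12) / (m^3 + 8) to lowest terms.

(m^2 - 4m + 3)/(m + 2)

Repeated division with remainder:
  m^4 - 6m^3 + 15m^2 - 22m + 12 = (m - 6)(m^3 + 8) + (15m^2 - 30m + 60)
  m^3 + 8 = ((1/15)m + 2/15)(15m^2 - 30m + 60) + (0)
Last nonzero remainder: 15m^2 - 30m + 60. Dividing through by 15 gives the monic gcd m^2 - 2m + 4.
Cancel m^2 - 2m + 4 from numerator and denominator to get the reduced form.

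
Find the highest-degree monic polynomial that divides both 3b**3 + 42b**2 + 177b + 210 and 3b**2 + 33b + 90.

By polynomial division,
  3b**3 + 42b**2 + 177b + 210 = (b + 3)(3b**2 + 33b + 90) + (−12b − 60)
  3b**2 + 33b + 90 = (−(1/4)b − 3/2)(−12b − 60) + (0)
Last nonzero remainder: −12b − 60. Dividing through by −12 gives the monic gcd b + 5.

b + 5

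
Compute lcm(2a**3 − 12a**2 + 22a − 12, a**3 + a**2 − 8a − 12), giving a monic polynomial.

Apply the Euclidean algorithm:
  2a**3 − 12a**2 + 22a − 12 = (2)(a**3 + a**2 − 8a − 12) + (−14a**2 + 38a + 12)
  a**3 + a**2 − 8a − 12 = (−(1/14)a − 13/49)(−14a**2 + 38a + 12) + ((144/49)a − 432/49)
  −14a**2 + 38a + 12 = (−(343/72)a − 49/36)((144/49)a − 432/49) + (0)
Last nonzero remainder: (144/49)a − 432/49. Dividing through by 144/49 gives the monic gcd a − 3.
Then lcm(f, g) = f·g / gcd(f, g); expanding and making the result monic gives the answer.

a**5 − 2a**4 − 9a**3 + 14a**2 + 20a − 24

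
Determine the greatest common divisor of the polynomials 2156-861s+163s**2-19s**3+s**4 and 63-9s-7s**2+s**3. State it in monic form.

Apply the Euclidean algorithm:
  s**4-19s**3+163s**2-861s+2156 = (s-12)(s**3-7s**2-9s+63) + (88s**2-1032s+2912)
  s**3-7s**2-9s+63 = ((1/88)s+13/242)(88s**2-1032s+2912) + ((1615/121)s-11305/121)
  88s**2-1032s+2912 = ((10648/1615)s-50336/1615)((1615/121)s-11305/121) + (0)
Last nonzero remainder: (1615/121)s-11305/121. Dividing through by 1615/121 gives the monic gcd s-7.

-7+s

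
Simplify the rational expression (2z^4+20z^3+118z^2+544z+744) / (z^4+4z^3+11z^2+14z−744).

(2z+4)/(z−4)

Euclidean algorithm in ℚ[z]:
  2z^4+20z^3+118z^2+544z+744 = (2)(z^4+4z^3+11z^2+14z−744) + (12z^3+96z^2+516z+2232)
  z^4+4z^3+11z^2+14z−744 = ((1/12)z−1/3)(12z^3+96z^2+516z+2232) + (0)
Last nonzero remainder: 12z^3+96z^2+516z+2232. Dividing through by 12 gives the monic gcd z^3+8z^2+43z+186.
Cancel z^3+8z^2+43z+186 from numerator and denominator to get the reduced form.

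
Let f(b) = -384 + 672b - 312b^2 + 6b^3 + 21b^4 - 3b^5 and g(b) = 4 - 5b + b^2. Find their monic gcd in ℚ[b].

By polynomial division,
  -3b^5 + 21b^4 + 6b^3 - 312b^2 + 672b - 384 = (-3b^3 + 6b^2 + 48b - 96)(b^2 - 5b + 4) + (0)
The last nonzero remainder b^2 - 5b + 4 is already monic.

4 - 5b + b^2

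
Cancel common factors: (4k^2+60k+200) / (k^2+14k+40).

(4k+20)/(k+4)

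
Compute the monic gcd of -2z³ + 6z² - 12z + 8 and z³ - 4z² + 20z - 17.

z - 1

Apply the Euclidean algorithm:
  -2z³ + 6z² - 12z + 8 = (-2)(z³ - 4z² + 20z - 17) + (-2z² + 28z - 26)
  z³ - 4z² + 20z - 17 = (-(1/2)z - 5)(-2z² + 28z - 26) + (147z - 147)
  -2z² + 28z - 26 = (-(2/147)z + 26/147)(147z - 147) + (0)
Last nonzero remainder: 147z - 147. Dividing through by 147 gives the monic gcd z - 1.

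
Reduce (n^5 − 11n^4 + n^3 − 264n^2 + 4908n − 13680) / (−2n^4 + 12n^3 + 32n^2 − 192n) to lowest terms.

Euclidean algorithm in ℚ[n]:
  n^5 − 11n^4 + n^3 − 264n^2 + 4908n − 13680 = (−(1/2)n + 5/2)(−2n^4 + 12n^3 + 32n^2 − 192n) + (−13n^3 − 440n^2 + 5388n − 13680)
  −2n^4 + 12n^3 + 32n^2 − 192n = ((2/13)n − 1036/169)(−13n^3 − 440n^2 + 5388n − 13680) + (−(590520/169)n^2 + (5905200/169)n − 14172480/169)
  −13n^3 − 440n^2 + 5388n − 13680 = ((2197/590520)n + 169/1036)(−(590520/169)n^2 + (5905200/169)n − 14172480/169) + (0)
Last nonzero remainder: −(590520/169)n^2 + (5905200/169)n − 14172480/169. Dividing through by −590520/169 gives the monic gcd n^2 − 10n + 24.
Cancel n^2 − 10n + 24 from numerator and denominator to get the reduced form.

(−n^3 + n^2 + 33n + 570)/(2n^2 + 8n)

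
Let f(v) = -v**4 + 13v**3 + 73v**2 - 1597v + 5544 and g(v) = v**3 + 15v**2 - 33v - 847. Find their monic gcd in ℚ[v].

Apply the Euclidean algorithm:
  -v**4 + 13v**3 + 73v**2 - 1597v + 5544 = (-v + 28)(v**3 + 15v**2 - 33v - 847) + (-380v**2 - 1520v + 29260)
  v**3 + 15v**2 - 33v - 847 = (-(1/380)v - 11/380)(-380v**2 - 1520v + 29260) + (0)
Last nonzero remainder: -380v**2 - 1520v + 29260. Dividing through by -380 gives the monic gcd v**2 + 4v - 77.

v**2 + 4v - 77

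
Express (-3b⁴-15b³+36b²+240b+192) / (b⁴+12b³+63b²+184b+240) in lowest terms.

(-3b²+9b+12)/(b²+4b+15)

Repeated division with remainder:
  -3b⁴-15b³+36b²+240b+192 = (-3)(b⁴+12b³+63b²+184b+240) + (21b³+225b²+792b+912)
  b⁴+12b³+63b²+184b+240 = ((1/21)b+3/49)(21b³+225b²+792b+912) + ((564/49)b²+(4512/49)b+9024/49)
  21b³+225b²+792b+912 = ((343/188)b+931/188)((564/49)b²+(4512/49)b+9024/49) + (0)
Last nonzero remainder: (564/49)b²+(4512/49)b+9024/49. Dividing through by 564/49 gives the monic gcd b²+8b+16.
Cancel b²+8b+16 from numerator and denominator to get the reduced form.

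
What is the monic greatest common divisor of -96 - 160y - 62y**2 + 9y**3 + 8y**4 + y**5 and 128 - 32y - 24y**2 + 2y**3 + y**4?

By polynomial division,
  y**5 + 8y**4 + 9y**3 - 62y**2 - 160y - 96 = (y + 6)(y**4 + 2y**3 - 24y**2 - 32y + 128) + (21y**3 + 114y**2 - 96y - 864)
  y**4 + 2y**3 - 24y**2 - 32y + 128 = ((1/21)y - 8/49)(21y**3 + 114y**2 - 96y - 864) + (-(40/49)y**2 - (320/49)y - 640/49)
  21y**3 + 114y**2 - 96y - 864 = (-(1029/40)y + 1323/20)(-(40/49)y**2 - (320/49)y - 640/49) + (0)
Last nonzero remainder: -(40/49)y**2 - (320/49)y - 640/49. Dividing through by -40/49 gives the monic gcd y**2 + 8y + 16.

16 + 8y + y**2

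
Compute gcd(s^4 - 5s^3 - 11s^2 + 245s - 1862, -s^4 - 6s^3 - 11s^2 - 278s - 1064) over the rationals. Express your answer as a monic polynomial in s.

s^3 + 2s^2 + 3s + 266

By polynomial division,
  s^4 - 5s^3 - 11s^2 + 245s - 1862 = (-1)(-s^4 - 6s^3 - 11s^2 - 278s - 1064) + (-11s^3 - 22s^2 - 33s - 2926)
  -s^4 - 6s^3 - 11s^2 - 278s - 1064 = ((1/11)s + 4/11)(-11s^3 - 22s^2 - 33s - 2926) + (0)
Last nonzero remainder: -11s^3 - 22s^2 - 33s - 2926. Dividing through by -11 gives the monic gcd s^3 + 2s^2 + 3s + 266.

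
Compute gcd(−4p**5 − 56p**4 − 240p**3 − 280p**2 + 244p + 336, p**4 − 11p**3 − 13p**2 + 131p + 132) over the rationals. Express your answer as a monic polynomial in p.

Euclidean algorithm in ℚ[p]:
  −4p**5 − 56p**4 − 240p**3 − 280p**2 + 244p + 336 = (−4p − 100)(p**4 − 11p**3 − 13p**2 + 131p + 132) + (−1392p**3 − 1056p**2 + 13872p + 13536)
  p**4 − 11p**3 − 13p**2 + 131p + 132 = (−(1/1392)p + 341/40368)(−1392p**3 − 1056p**2 + 13872p + 13536) + ((4950/841)p**2 + (19800/841)p + 14850/841)
  −1392p**3 − 1056p**2 + 13872p + 13536 = (−(195112/825)p + 632432/825)((4950/841)p**2 + (19800/841)p + 14850/841) + (0)
Last nonzero remainder: (4950/841)p**2 + (19800/841)p + 14850/841. Dividing through by 4950/841 gives the monic gcd p**2 + 4p + 3.

p**2 + 4p + 3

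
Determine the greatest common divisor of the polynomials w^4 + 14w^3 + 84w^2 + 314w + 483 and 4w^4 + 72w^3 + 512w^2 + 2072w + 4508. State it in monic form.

w^3 + 11w^2 + 51w + 161

Euclidean algorithm in ℚ[w]:
  w^4 + 14w^3 + 84w^2 + 314w + 483 = (1/4)(4w^4 + 72w^3 + 512w^2 + 2072w + 4508) + (-4w^3 - 44w^2 - 204w - 644)
  4w^4 + 72w^3 + 512w^2 + 2072w + 4508 = (-w - 7)(-4w^3 - 44w^2 - 204w - 644) + (0)
Last nonzero remainder: -4w^3 - 44w^2 - 204w - 644. Dividing through by -4 gives the monic gcd w^3 + 11w^2 + 51w + 161.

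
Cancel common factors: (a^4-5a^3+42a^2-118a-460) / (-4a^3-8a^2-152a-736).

(-a^2+3a+10)/(4a+16)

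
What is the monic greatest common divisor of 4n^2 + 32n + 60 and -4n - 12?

n + 3

Euclidean algorithm in ℚ[n]:
  4n^2 + 32n + 60 = (-n - 5)(-4n - 12) + (0)
Last nonzero remainder: -4n - 12. Dividing through by -4 gives the monic gcd n + 3.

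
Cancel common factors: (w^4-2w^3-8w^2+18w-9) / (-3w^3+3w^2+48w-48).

(-w^3+w^2+9w-9)/(3w^2-48)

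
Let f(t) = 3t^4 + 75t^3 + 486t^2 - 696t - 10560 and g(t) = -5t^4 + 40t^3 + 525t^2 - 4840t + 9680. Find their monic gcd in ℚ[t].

t^2 + 7t - 44

Repeated division with remainder:
  3t^4 + 75t^3 + 486t^2 - 696t - 10560 = (-3/5)(-5t^4 + 40t^3 + 525t^2 - 4840t + 9680) + (99t^3 + 801t^2 - 3600t - 4752)
  -5t^4 + 40t^3 + 525t^2 - 4840t + 9680 = (-(5/99)t + 295/363)(99t^3 + 801t^2 - 3600t - 4752) + (-(37240/121)t^2 - (260680/121)t + 148960/11)
  99t^3 + 801t^2 - 3600t - 4752 = (-(11979/37240)t - 3267/9310)(-(37240/121)t^2 - (260680/121)t + 148960/11) + (0)
Last nonzero remainder: -(37240/121)t^2 - (260680/121)t + 148960/11. Dividing through by -37240/121 gives the monic gcd t^2 + 7t - 44.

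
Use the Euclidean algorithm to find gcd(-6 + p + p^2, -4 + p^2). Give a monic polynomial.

By polynomial division,
  p^2 + p - 6 = (p^2 - 4) + (p - 2)
  p^2 - 4 = (p + 2)(p - 2) + (0)
The last nonzero remainder p - 2 is already monic.

-2 + p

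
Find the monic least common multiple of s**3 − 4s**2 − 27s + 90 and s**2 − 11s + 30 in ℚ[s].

Euclidean algorithm in ℚ[s]:
  s**3 − 4s**2 − 27s + 90 = (s + 7)(s**2 − 11s + 30) + (20s − 120)
  s**2 − 11s + 30 = ((1/20)s − 1/4)(20s − 120) + (0)
Last nonzero remainder: 20s − 120. Dividing through by 20 gives the monic gcd s − 6.
Then lcm(f, g) = f·g / gcd(f, g); expanding and making the result monic gives the answer.

s**4 − 9s**3 − 7s**2 + 225s − 450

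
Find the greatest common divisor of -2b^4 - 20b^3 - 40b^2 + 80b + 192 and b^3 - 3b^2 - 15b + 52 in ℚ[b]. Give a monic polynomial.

b + 4

Euclidean algorithm in ℚ[b]:
  -2b^4 - 20b^3 - 40b^2 + 80b + 192 = (-2b - 26)(b^3 - 3b^2 - 15b + 52) + (-148b^2 - 206b + 1544)
  b^3 - 3b^2 - 15b + 52 = (-(1/148)b + 325/10952)(-148b^2 - 206b + 1544) + ((8463/5476)b + 8463/1369)
  -148b^2 - 206b + 1544 = (-(810448/8463)b + 2113736/8463)((8463/5476)b + 8463/1369) + (0)
Last nonzero remainder: (8463/5476)b + 8463/1369. Dividing through by 8463/5476 gives the monic gcd b + 4.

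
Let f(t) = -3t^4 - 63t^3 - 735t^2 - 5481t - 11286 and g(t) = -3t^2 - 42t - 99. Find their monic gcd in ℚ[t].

t^2 + 14t + 33

Euclidean algorithm in ℚ[t]:
  -3t^4 - 63t^3 - 735t^2 - 5481t - 11286 = (t^2 + 7t + 114)(-3t^2 - 42t - 99) + (0)
Last nonzero remainder: -3t^2 - 42t - 99. Dividing through by -3 gives the monic gcd t^2 + 14t + 33.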